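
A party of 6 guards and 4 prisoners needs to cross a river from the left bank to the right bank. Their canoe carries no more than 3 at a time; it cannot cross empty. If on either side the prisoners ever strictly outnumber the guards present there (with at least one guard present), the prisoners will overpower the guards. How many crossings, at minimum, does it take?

Counting alone: each trip to the right bank takes at most 3 across and each return brings at least 1 back, so after t trips out (and t−1 returns) at most 3t − (t−1) of the 10 are across; that first reaches 10 at t = 5, so at least 9 crossings are needed.
The plan below uses exactly 9 crossings, so it is optimal:
1. 2 prisoners → the right bank.  (the left bank: 6G 2P; the right bank: 0G 2P)
2. 1 prisoner ← the left bank.  (the left bank: 6G 3P; the right bank: 0G 1P)
3. 3 prisoners → the right bank.  (the left bank: 6G 0P; the right bank: 0G 4P)
4. 1 prisoner ← the left bank.  (the left bank: 6G 1P; the right bank: 0G 3P)
5. 3 guards → the right bank.  (the left bank: 3G 1P; the right bank: 3G 3P)
6. 1 prisoner ← the left bank.  (the left bank: 3G 2P; the right bank: 3G 2P)
7. 1 guard and 2 prisoners → the right bank.  (the left bank: 2G 0P; the right bank: 4G 4P)
8. 1 prisoner ← the left bank.  (the left bank: 2G 1P; the right bank: 4G 3P)
9. 2 guards and 1 prisoner → the right bank.  (the left bank: 0G 0P; the right bank: 6G 4P)

9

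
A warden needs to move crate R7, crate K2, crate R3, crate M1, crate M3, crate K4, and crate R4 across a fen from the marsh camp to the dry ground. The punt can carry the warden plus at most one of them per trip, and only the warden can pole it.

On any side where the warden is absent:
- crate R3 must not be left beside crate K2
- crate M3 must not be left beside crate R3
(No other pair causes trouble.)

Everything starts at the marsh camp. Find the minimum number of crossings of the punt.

Counting alone: the warden can take at most 1 across per trip to the dry ground, so moving all 7 needs at least 7 loaded trips out, with a return between consecutive ones — at least 13 crossings.
The safety rule pushes this higher. Following every safe sequence of crossings, the most of the 7 that can be at the dry ground as the punt arrives there on crossing 13 is 6 — never all 7.
So no plan with fewer than 15 crossings exists, and this one achieves 15:
1. Warden goes to the dry ground with crate R3.
2. Warden goes back to the marsh camp alone.
3. Warden goes to the dry ground with crate R7.
4. Warden goes back to the marsh camp alone.
5. Warden goes to the dry ground with crate K2.
6. Warden goes back to the marsh camp with crate R3.
7. Warden goes to the dry ground with crate M3.
8. Warden goes back to the marsh camp alone.
9. Warden goes to the dry ground with crate M1.
10. Warden goes back to the marsh camp alone.
11. Warden goes to the dry ground with crate K4.
12. Warden goes back to the marsh camp alone.
13. Warden goes to the dry ground with crate R4.
14. Warden goes back to the marsh camp alone.
15. Warden goes to the dry ground with crate R3.

15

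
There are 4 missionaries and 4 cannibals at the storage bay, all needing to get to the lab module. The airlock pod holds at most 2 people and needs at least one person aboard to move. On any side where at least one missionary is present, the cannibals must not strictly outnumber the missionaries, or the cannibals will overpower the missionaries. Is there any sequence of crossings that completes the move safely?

Following every safe sequence of crossings from the start, the most of the 8 that can be at the lab module as the airlock pod arrives there on crossings 1, 3, 5 is 2, 3, 4 respectively; the best ever achieved is 4 of 8.
From crossing 7 on, no configuration arises that was not already reachable earlier: only 11 distinct safe configurations (who is on which side, and where the airlock pod is) can ever be reached, none of them has everyone across, and every continuation just revisits them. They are: 0 missionaries + 0 cannibals across (airlock pod back at the start); 0 missionaries + 1 cannibal across (airlock pod there); 0 missionaries + 1 cannibal across (airlock pod back at the start); 0 missionaries + 2 cannibals across (airlock pod there); 0 missionaries + 2 cannibals across (airlock pod back at the start); 0 missionaries + 3 cannibals across (airlock pod there); 0 missionaries + 3 cannibals across (airlock pod back at the start); 0 missionaries + 4 cannibals across (airlock pod there); 1 missionary + 1 cannibal across (airlock pod there); 1 missionary + 1 cannibal across (airlock pod back at the start); 2 missionaries + 2 cannibals across (airlock pod there). So no valid plan exists.

No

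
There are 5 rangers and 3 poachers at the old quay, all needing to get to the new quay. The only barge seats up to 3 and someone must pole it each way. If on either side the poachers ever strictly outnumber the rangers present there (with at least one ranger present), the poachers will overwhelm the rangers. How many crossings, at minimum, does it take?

Counting alone: each trip to the new quay takes at most 3 across and each return brings at least 1 back, so after t trips out (and t−1 returns) at most 3t − (t−1) of the 8 are across; that first reaches 8 at t = 4, so at least 7 crossings are needed.
The plan below uses exactly 7 crossings, so it is optimal:
1. 2 poachers → the new quay.  (the old quay: 5R 1P; the new quay: 0R 2P)
2. 1 poacher ← the old quay.  (the old quay: 5R 2P; the new quay: 0R 1P)
3. 2 rangers and 1 poacher → the new quay.  (the old quay: 3R 1P; the new quay: 2R 2P)
4. 1 poacher ← the old quay.  (the old quay: 3R 2P; the new quay: 2R 1P)
5. 1 ranger and 2 poachers → the new quay.  (the old quay: 2R 0P; the new quay: 3R 3P)
6. 1 poacher ← the old quay.  (the old quay: 2R 1P; the new quay: 3R 2P)
7. 2 rangers and 1 poacher → the new quay.  (the old quay: 0R 0P; the new quay: 5R 3P)

7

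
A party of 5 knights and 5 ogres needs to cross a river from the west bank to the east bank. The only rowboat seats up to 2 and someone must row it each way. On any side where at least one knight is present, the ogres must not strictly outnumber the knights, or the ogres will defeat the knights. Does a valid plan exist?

Following every safe sequence of crossings from the start, the most of the 10 that can be at the east bank as the rowboat arrives there on crossings 1, 3, 5, 7 is 2, 3, 4, 5 respectively; the best ever achieved is 5 of 10.
From crossing 9 on, no configuration arises that was not already reachable earlier: only 13 distinct safe configurations (who is on which side, and where the rowboat is) can ever be reached, none of them has everyone across, and every continuation just revisits them. They are: 0 knights + 0 ogres across (rowboat back at the start); 0 knights + 1 ogre across (rowboat there); 0 knights + 1 ogre across (rowboat back at the start); 0 knights + 2 ogres across (rowboat there); 0 knights + 2 ogres across (rowboat back at the start); 0 knights + 3 ogres across (rowboat there); 0 knights + 3 ogres across (rowboat back at the start); 0 knights + 4 ogres across (rowboat there); 0 knights + 4 ogres across (rowboat back at the start); 0 knights + 5 ogres across (rowboat there); 1 knight + 1 ogre across (rowboat there); 1 knight + 1 ogre across (rowboat back at the start); 2 knights + 2 ogres across (rowboat there). So no valid plan exists.

No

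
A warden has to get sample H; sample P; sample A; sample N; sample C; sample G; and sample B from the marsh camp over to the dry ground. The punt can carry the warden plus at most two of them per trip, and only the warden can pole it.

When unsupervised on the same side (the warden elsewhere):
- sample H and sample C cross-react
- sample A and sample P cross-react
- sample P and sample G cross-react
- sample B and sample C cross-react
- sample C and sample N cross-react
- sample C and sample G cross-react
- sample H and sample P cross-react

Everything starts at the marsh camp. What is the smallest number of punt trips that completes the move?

Counting alone: the warden can take at most 2 across per trip to the dry ground, so moving all 7 needs at least 4 loaded trips out, with a return between consecutive ones — at least 7 crossings.
The safety rule pushes this higher. Following every safe sequence of crossings, the most of the 7 that can be at the dry ground as the punt arrives there on crossing 7 is 6 — never all 7.
So no plan with fewer than 9 crossings exists, and this one achieves 9:
1. Warden goes to the dry ground with sample C and sample P.  [the marsh camp: sample A, sample B, sample G, sample H, sample N | the dry ground: sample C, sample P]
2. Warden goes back to the marsh camp alone.  [the marsh camp: sample A, sample B, sample G, sample H, sample N | the dry ground: sample C, sample P]
3. Warden goes to the dry ground with sample A.  [the marsh camp: sample B, sample G, sample H, sample N | the dry ground: sample A, sample C, sample P]
4. Warden goes back to the marsh camp with sample P.  [the marsh camp: sample B, sample G, sample H, sample N, sample P | the dry ground: sample A, sample C]
5. Warden goes to the dry ground with sample G and sample H.  [the marsh camp: sample B, sample N, sample P | the dry ground: sample A, sample C, sample G, sample H]
6. Warden goes back to the marsh camp with sample C.  [the marsh camp: sample B, sample C, sample N, sample P | the dry ground: sample A, sample G, sample H]
7. Warden goes to the dry ground with sample B and sample N.  [the marsh camp: sample C, sample P | the dry ground: sample A, sample B, sample G, sample H, sample N]
8. Warden goes back to the marsh camp alone.  [the marsh camp: sample C, sample P | the dry ground: sample A, sample B, sample G, sample H, sample N]
9. Warden goes to the dry ground with sample C and sample P.  [the marsh camp: — | the dry ground: sample A, sample B, sample C, sample G, sample H, sample N, sample P]

9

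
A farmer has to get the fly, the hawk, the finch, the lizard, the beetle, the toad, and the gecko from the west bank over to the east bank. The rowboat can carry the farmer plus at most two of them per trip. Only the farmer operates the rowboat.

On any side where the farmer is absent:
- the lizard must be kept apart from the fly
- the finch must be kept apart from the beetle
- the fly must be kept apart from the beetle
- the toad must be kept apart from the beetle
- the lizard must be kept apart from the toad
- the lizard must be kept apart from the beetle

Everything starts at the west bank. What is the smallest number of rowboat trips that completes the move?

Counting alone: the farmer can take at most 2 across per trip to the east bank, so moving all 7 needs at least 4 loaded trips out, with a return between consecutive ones — at least 7 crossings.
The safety rule pushes this higher. Following every safe sequence of crossings, the most of the 7 that can be at the east bank as the rowboat arrives there on crossings 7, 9 is 5, 6 respectively — never all 7.
So no plan with fewer than 11 crossings exists, and this one achieves 11:
1. Farmer goes to the east bank with the beetle and the lizard.  [the west bank: the finch, the fly, the gecko, the hawk, the toad | the east bank: the beetle, the lizard]
2. Farmer goes back to the west bank with the lizard.  [the west bank: the finch, the fly, the gecko, the hawk, the lizard, the toad | the east bank: the beetle]
3. Farmer goes to the east bank with the fly and the toad.  [the west bank: the finch, the gecko, the hawk, the lizard | the east bank: the beetle, the fly, the toad]
4. Farmer goes back to the west bank with the beetle.  [the west bank: the beetle, the finch, the gecko, the hawk, the lizard | the east bank: the fly, the toad]
5. Farmer goes to the east bank with the beetle and the hawk.  [the west bank: the finch, the gecko, the lizard | the east bank: the beetle, the fly, the hawk, the toad]
6. Farmer goes back to the west bank with the beetle.  [the west bank: the beetle, the finch, the gecko, the lizard | the east bank: the fly, the hawk, the toad]
7. Farmer goes to the east bank with the finch and the lizard.  [the west bank: the beetle, the gecko | the east bank: the finch, the fly, the hawk, the lizard, the toad]
8. Farmer goes back to the west bank with the lizard.  [the west bank: the beetle, the gecko, the lizard | the east bank: the finch, the fly, the hawk, the toad]
9. Farmer goes to the east bank with the gecko and the lizard.  [the west bank: the beetle | the east bank: the finch, the fly, the gecko, the hawk, the lizard, the toad]
10. Farmer goes back to the west bank with the lizard.  [the west bank: the beetle, the lizard | the east bank: the finch, the fly, the gecko, the hawk, the toad]
11. Farmer goes to the east bank with the beetle and the lizard.  [the west bank: — | the east bank: the beetle, the finch, the fly, the gecko, the hawk, the lizard, the toad]

11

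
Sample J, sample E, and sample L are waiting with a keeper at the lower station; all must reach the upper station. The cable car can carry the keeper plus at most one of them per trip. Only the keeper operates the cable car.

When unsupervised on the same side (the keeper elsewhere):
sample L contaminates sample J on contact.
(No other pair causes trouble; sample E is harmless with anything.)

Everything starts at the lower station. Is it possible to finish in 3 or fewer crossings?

Counting alone: the keeper can take at most 1 across per trip to the upper station, so moving all 3 needs at least 3 loaded trips out, with a return between consecutive ones — at least 5 crossings.
Since 3 < 5, 3 crossings cannot be enough. (The shortest complete plan in fact takes 5:)
1. Keeper goes to the upper station with sample J.  [the lower station: sample E, sample L | the upper station: sample J]
2. Keeper goes back to the lower station alone.  [the lower station: sample E, sample L | the upper station: sample J]
3. Keeper goes to the upper station with sample E.  [the lower station: sample L | the upper station: sample E, sample J]
4. Keeper goes back to the lower station alone.  [the lower station: sample L | the upper station: sample E, sample J]
5. Keeper goes to the upper station with sample L.  [the lower station: — | the upper station: sample E, sample J, sample L]

No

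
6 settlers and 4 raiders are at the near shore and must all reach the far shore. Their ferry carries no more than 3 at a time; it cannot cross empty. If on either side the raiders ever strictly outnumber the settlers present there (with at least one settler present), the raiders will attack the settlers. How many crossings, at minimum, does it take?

9

Counting alone: each trip to the far shore takes at most 3 across and each return brings at least 1 back, so after t trips out (and t−1 returns) at most 3t − (t−1) of the 10 are across; that first reaches 10 at t = 5, so at least 9 crossings are needed.
The plan below uses exactly 9 crossings, so it is optimal:
1. 2 raiders → the far shore.  (the near shore: 6S 2R; the far shore: 0S 2R)
2. 1 raider ← the near shore.  (the near shore: 6S 3R; the far shore: 0S 1R)
3. 3 raiders → the far shore.  (the near shore: 6S 0R; the far shore: 0S 4R)
4. 1 raider ← the near shore.  (the near shore: 6S 1R; the far shore: 0S 3R)
5. 3 settlers → the far shore.  (the near shore: 3S 1R; the far shore: 3S 3R)
6. 1 raider ← the near shore.  (the near shore: 3S 2R; the far shore: 3S 2R)
7. 1 settler and 2 raiders → the far shore.  (the near shore: 2S 0R; the far shore: 4S 4R)
8. 1 raider ← the near shore.  (the near shore: 2S 1R; the far shore: 4S 3R)
9. 2 settlers and 1 raider → the far shore.  (the near shore: 0S 0R; the far shore: 6S 4R)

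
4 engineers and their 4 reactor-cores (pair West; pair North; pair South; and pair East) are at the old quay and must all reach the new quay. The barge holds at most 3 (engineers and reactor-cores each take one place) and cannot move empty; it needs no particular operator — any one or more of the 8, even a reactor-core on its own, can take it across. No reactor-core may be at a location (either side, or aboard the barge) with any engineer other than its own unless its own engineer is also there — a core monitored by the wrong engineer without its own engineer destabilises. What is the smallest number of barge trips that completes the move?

Counting alone: each trip to the new quay takes at most 3 across and each return brings at least 1 back, so after t trips out (and t−1 returns) at most 3t − (t−1) of the 8 are across; that first reaches 8 at t = 4, so at least 7 crossings are needed.
The safety rule pushes this higher. Following every safe sequence of crossings, the most of the 8 that can be at the new quay as the barge arrives there on crossing 7 is 7 — never all 8.
So no plan with fewer than 9 crossings exists, and this one achieves 9:
1. engineer West and reactor-core West cross → the new quay.
2. engineer West crosses ← the old quay.
3. engineer North, engineer West, and reactor-core North cross → the new quay.
4. engineer West and reactor-core West cross ← the old quay.
5. engineer East, engineer South, and engineer West cross → the new quay.
6. reactor-core North crosses ← the old quay.
7. reactor-core North and reactor-core West cross → the new quay.
8. reactor-core West crosses ← the old quay.
9. reactor-core East, reactor-core South, and reactor-core West cross → the new quay.

9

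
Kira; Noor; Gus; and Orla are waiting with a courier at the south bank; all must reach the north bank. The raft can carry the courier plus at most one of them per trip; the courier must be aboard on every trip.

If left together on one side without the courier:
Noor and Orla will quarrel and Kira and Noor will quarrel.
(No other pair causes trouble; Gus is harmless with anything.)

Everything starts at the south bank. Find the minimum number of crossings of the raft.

9

Counting alone: the courier can take at most 1 across per trip to the north bank, so moving all 4 needs at least 4 loaded trips out, with a return between consecutive ones — at least 7 crossings.
The safety rule pushes this higher. Following every safe sequence of crossings, the most of the 4 that can be at the north bank as the raft arrives there on crossing 7 is 3 — never all 4.
So no plan with fewer than 9 crossings exists, and this one achieves 9:
1. Courier goes to the north bank with Noor.  [the south bank: Gus, Kira, Orla | the north bank: Noor]
2. Courier goes back to the south bank alone.  [the south bank: Gus, Kira, Orla | the north bank: Noor]
3. Courier goes to the north bank with Kira.  [the south bank: Gus, Orla | the north bank: Kira, Noor]
4. Courier goes back to the south bank with Noor.  [the south bank: Gus, Noor, Orla | the north bank: Kira]
5. Courier goes to the north bank with Orla.  [the south bank: Gus, Noor | the north bank: Kira, Orla]
6. Courier goes back to the south bank alone.  [the south bank: Gus, Noor | the north bank: Kira, Orla]
7. Courier goes to the north bank with Gus.  [the south bank: Noor | the north bank: Gus, Kira, Orla]
8. Courier goes back to the south bank alone.  [the south bank: Noor | the north bank: Gus, Kira, Orla]
9. Courier goes to the north bank with Noor.  [the south bank: — | the north bank: Gus, Kira, Noor, Orla]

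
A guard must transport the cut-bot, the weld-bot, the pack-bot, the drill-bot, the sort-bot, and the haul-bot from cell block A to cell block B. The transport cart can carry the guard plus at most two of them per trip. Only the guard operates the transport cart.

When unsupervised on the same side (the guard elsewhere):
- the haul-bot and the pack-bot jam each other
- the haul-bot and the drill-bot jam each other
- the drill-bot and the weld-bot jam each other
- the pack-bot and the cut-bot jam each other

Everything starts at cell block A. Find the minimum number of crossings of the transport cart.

Counting alone: the guard can take at most 2 across per trip to cell block B, so moving all 6 needs at least 3 loaded trips out, with a return between consecutive ones — at least 5 crossings.
The safety rule pushes this higher. Following every safe sequence of crossings, the most of the 6 that can be at cell block B as the transport cart arrives there on crossing 5 is 5 — never all 6.
So no plan with fewer than 7 crossings exists, and this one achieves 7:
1. Guard goes to cell block B with the drill-bot and the pack-bot.
2. Guard goes back to cell block A alone.
3. Guard goes to cell block B with the cut-bot and the weld-bot.
4. Guard goes back to cell block A with the drill-bot and the pack-bot.
5. Guard goes to cell block B with the haul-bot and the sort-bot.
6. Guard goes back to cell block A alone.
7. Guard goes to cell block B with the drill-bot and the pack-bot.

7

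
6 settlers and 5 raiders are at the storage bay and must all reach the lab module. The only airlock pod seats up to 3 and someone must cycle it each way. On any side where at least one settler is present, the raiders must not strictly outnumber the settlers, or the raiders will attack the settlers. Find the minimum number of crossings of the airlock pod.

9

Counting alone: each trip to the lab module takes at most 3 across and each return brings at least 1 back, so after t trips out (and t−1 returns) at most 3t − (t−1) of the 11 are across; that first reaches 11 at t = 5, so at least 9 crossings are needed.
The plan below uses exactly 9 crossings, so it is optimal:
1. 3 raiders → the lab module.  (the storage bay: 6S 2R; the lab module: 0S 3R)
2. 1 raider ← the storage bay.  (the storage bay: 6S 3R; the lab module: 0S 2R)
3. 3 settlers → the lab module.  (the storage bay: 3S 3R; the lab module: 3S 2R)
4. 1 settler ← the storage bay.  (the storage bay: 4S 3R; the lab module: 2S 2R)
5. 2 settlers and 1 raider → the lab module.  (the storage bay: 2S 2R; the lab module: 4S 3R)
6. 1 settler ← the storage bay.  (the storage bay: 3S 2R; the lab module: 3S 3R)
7. 2 settlers and 1 raider → the lab module.  (the storage bay: 1S 1R; the lab module: 5S 4R)
8. 1 settler ← the storage bay.  (the storage bay: 2S 1R; the lab module: 4S 4R)
9. 2 settlers and 1 raider → the lab module.  (the storage bay: 0S 0R; the lab module: 6S 5R)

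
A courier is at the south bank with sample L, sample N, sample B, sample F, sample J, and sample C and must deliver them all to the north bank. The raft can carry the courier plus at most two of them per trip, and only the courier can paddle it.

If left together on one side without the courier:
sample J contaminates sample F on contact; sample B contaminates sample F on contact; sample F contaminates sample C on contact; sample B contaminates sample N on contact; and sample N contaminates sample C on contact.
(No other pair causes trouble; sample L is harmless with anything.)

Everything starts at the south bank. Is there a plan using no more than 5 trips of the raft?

No

Counting alone: the courier can take at most 2 across per trip to the north bank, so moving all 6 needs at least 3 loaded trips out, with a return between consecutive ones — at least 5 crossings.
The safety rule pushes this higher. Following every safe sequence of crossings, the most of the 6 that can be at the north bank as the raft arrives there on crossing 5 is 5 — never all 6.
So the move cannot be finished within 5 crossings. (The shortest complete plan takes 7:)
1. Courier goes to the north bank with sample F and sample N.
2. Courier goes back to the south bank alone.
3. Courier goes to the north bank with sample B and sample L.
4. Courier goes back to the south bank with sample F and sample N.
5. Courier goes to the north bank with sample C and sample J.
6. Courier goes back to the south bank alone.
7. Courier goes to the north bank with sample F and sample N.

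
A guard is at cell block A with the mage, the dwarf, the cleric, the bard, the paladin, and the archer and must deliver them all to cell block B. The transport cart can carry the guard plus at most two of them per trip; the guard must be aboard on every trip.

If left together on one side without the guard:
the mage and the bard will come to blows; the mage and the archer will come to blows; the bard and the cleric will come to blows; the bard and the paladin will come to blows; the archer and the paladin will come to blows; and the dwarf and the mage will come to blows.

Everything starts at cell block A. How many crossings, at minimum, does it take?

Whatever the first load, the items left behind include a forbidden pair without the guard. No opening move is safe, so no plan exists.

impossible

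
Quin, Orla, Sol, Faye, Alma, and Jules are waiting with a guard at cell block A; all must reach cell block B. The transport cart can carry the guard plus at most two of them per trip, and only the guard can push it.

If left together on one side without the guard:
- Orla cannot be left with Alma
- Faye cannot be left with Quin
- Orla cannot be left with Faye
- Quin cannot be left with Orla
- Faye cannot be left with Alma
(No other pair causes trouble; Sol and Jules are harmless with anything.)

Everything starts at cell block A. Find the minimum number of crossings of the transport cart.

Counting alone: the guard can take at most 2 across per trip to cell block B, so moving all 6 needs at least 3 loaded trips out, with a return between consecutive ones — at least 5 crossings.
The safety rule pushes this higher. Following every safe sequence of crossings, the most of the 6 that can be at cell block B as the transport cart arrives there on crossings 5, 7 is 4, 5 respectively — never all 6.
So no plan with fewer than 9 crossings exists, and this one achieves 9:
1. Guard goes to cell block B with Faye and Orla.
2. Guard goes back to cell block A with Orla.
3. Guard goes to cell block B with Alma and Quin.
4. Guard goes back to cell block A with Faye.
5. Guard goes to cell block B with Orla and Sol.
6. Guard goes back to cell block A with Orla.
7. Guard goes to cell block B with Jules and Orla.
8. Guard goes back to cell block A with Orla.
9. Guard goes to cell block B with Faye and Orla.

9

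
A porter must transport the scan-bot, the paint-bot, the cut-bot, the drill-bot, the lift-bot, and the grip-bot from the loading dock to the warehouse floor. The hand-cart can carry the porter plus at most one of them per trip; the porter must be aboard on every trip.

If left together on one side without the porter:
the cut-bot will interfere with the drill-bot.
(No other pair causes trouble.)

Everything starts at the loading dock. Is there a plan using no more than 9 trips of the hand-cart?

Counting alone: the porter can take at most 1 across per trip to the warehouse floor, so moving all 6 needs at least 6 loaded trips out, with a return between consecutive ones — at least 11 crossings.
Since 9 < 11, 9 crossings cannot be enough. (The shortest complete plan in fact takes 11:)
1. Porter goes to the warehouse floor with the cut-bot.
2. Porter goes back to the loading dock alone.
3. Porter goes to the warehouse floor with the scan-bot.
4. Porter goes back to the loading dock alone.
5. Porter goes to the warehouse floor with the paint-bot.
6. Porter goes back to the loading dock alone.
7. Porter goes to the warehouse floor with the lift-bot.
8. Porter goes back to the loading dock alone.
9. Porter goes to the warehouse floor with the grip-bot.
10. Porter goes back to the loading dock alone.
11. Porter goes to the warehouse floor with the drill-bot.

No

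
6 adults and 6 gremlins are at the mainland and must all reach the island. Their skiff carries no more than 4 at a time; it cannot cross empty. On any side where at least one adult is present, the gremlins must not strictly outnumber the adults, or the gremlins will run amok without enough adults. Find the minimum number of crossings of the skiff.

Counting alone: each trip to the island takes at most 4 across and each return brings at least 1 back, so after t trips out (and t−1 returns) at most 4t − (t−1) of the 12 are across; that first reaches 12 at t = 4, so at least 7 crossings are needed.
The safety rule pushes this higher. Following every safe sequence of crossings, the most of the 12 that can be at the island as the skiff arrives there on crossing 7 is 11 — never all 12.
So no plan with fewer than 9 crossings exists, and this one achieves 9:
1. 2 gremlins → the island.  (the mainland: 6A 4G; the island: 0A 2G)
2. 1 gremlin ← the mainland.  (the mainland: 6A 5G; the island: 0A 1G)
3. 4 gremlins → the island.  (the mainland: 6A 1G; the island: 0A 5G)
4. 1 gremlin ← the mainland.  (the mainland: 6A 2G; the island: 0A 4G)
5. 4 adults → the island.  (the mainland: 2A 2G; the island: 4A 4G)
6. 1 adult and 1 gremlin ← the mainland.  (the mainland: 3A 3G; the island: 3A 3G)
7. 2 adults and 2 gremlins → the island.  (the mainland: 1A 1G; the island: 5A 5G)
8. 1 adult and 1 gremlin ← the mainland.  (the mainland: 2A 2G; the island: 4A 4G)
9. 2 adults and 2 gremlins → the island.  (the mainland: 0A 0G; the island: 6A 6G)

9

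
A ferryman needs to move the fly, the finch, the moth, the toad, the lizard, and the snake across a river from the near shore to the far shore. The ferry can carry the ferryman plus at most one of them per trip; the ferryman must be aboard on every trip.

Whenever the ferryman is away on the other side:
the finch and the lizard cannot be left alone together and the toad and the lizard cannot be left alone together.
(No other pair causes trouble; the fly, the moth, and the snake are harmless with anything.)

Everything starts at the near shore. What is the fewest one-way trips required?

Counting alone: the ferryman can take at most 1 across per trip to the far shore, so moving all 6 needs at least 6 loaded trips out, with a return between consecutive ones — at least 11 crossings.
The safety rule pushes this higher. Following every safe sequence of crossings, the most of the 6 that can be at the far shore as the ferry arrives there on crossing 11 is 5 — never all 6.
So no plan with fewer than 13 crossings exists, and this one achieves 13:
1. Ferryman goes to the far shore with the lizard.
2. Ferryman goes back to the near shore alone.
3. Ferryman goes to the far shore with the fly.
4. Ferryman goes back to the near shore alone.
5. Ferryman goes to the far shore with the finch.
6. Ferryman goes back to the near shore with the lizard.
7. Ferryman goes to the far shore with the toad.
8. Ferryman goes back to the near shore alone.
9. Ferryman goes to the far shore with the moth.
10. Ferryman goes back to the near shore alone.
11. Ferryman goes to the far shore with the snake.
12. Ferryman goes back to the near shore alone.
13. Ferryman goes to the far shore with the lizard.

13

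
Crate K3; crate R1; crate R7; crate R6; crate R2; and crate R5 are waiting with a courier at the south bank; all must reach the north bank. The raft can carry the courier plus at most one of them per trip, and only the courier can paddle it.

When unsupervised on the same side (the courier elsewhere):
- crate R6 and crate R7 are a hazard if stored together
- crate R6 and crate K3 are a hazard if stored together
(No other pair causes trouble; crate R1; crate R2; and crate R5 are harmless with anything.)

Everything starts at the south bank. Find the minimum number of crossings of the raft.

13

Counting alone: the courier can take at most 1 across per trip to the north bank, so moving all 6 needs at least 6 loaded trips out, with a return between consecutive ones — at least 11 crossings.
The safety rule pushes this higher. Following every safe sequence of crossings, the most of the 6 that can be at the north bank as the raft arrives there on crossing 11 is 5 — never all 6.
So no plan with fewer than 13 crossings exists, and this one achieves 13:
1. Courier goes to the north bank with crate R6.
2. Courier goes back to the south bank alone.
3. Courier goes to the north bank with crate K3.
4. Courier goes back to the south bank with crate R6.
5. Courier goes to the north bank with crate R7.
6. Courier goes back to the south bank alone.
7. Courier goes to the north bank with crate R1.
8. Courier goes back to the south bank alone.
9. Courier goes to the north bank with crate R2.
10. Courier goes back to the south bank alone.
11. Courier goes to the north bank with crate R5.
12. Courier goes back to the south bank alone.
13. Courier goes to the north bank with crate R6.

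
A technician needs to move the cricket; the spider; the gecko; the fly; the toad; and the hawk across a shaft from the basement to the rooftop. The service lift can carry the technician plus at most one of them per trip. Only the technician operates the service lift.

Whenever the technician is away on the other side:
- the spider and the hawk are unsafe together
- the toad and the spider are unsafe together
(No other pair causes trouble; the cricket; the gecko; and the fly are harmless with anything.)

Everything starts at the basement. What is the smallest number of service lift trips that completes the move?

13

Counting alone: the technician can take at most 1 across per trip to the rooftop, so moving all 6 needs at least 6 loaded trips out, with a return between consecutive ones — at least 11 crossings.
The safety rule pushes this higher. Following every safe sequence of crossings, the most of the 6 that can be at the rooftop as the service lift arrives there on crossing 11 is 5 — never all 6.
So no plan with fewer than 13 crossings exists, and this one achieves 13:
1. Technician goes to the rooftop with the spider.
2. Technician goes back to the basement alone.
3. Technician goes to the rooftop with the cricket.
4. Technician goes back to the basement alone.
5. Technician goes to the rooftop with the gecko.
6. Technician goes back to the basement alone.
7. Technician goes to the rooftop with the fly.
8. Technician goes back to the basement alone.
9. Technician goes to the rooftop with the toad.
10. Technician goes back to the basement with the spider.
11. Technician goes to the rooftop with the hawk.
12. Technician goes back to the basement alone.
13. Technician goes to the rooftop with the spider.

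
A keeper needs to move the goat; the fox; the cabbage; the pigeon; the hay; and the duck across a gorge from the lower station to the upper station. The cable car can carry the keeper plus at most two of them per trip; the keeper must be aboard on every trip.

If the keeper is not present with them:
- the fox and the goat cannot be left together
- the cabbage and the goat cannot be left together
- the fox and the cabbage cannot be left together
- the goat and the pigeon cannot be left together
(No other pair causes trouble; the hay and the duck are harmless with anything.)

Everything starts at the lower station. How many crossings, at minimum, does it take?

Counting alone: the keeper can take at most 2 across per trip to the upper station, so moving all 6 needs at least 3 loaded trips out, with a return between consecutive ones — at least 5 crossings.
The safety rule pushes this higher. Following every safe sequence of crossings, the most of the 6 that can be at the upper station as the cable car arrives there on crossings 5, 7 is 4, 5 respectively — never all 6.
So no plan with fewer than 9 crossings exists, and this one achieves 9:
1. Keeper goes to the upper station with the fox and the goat.
2. Keeper goes back to the lower station with the goat.
3. Keeper goes to the upper station with the goat and the pigeon.
4. Keeper goes back to the lower station with the goat.
5. Keeper goes to the upper station with the goat and the hay.
6. Keeper goes back to the lower station with the goat.
7. Keeper goes to the upper station with the duck and the goat.
8. Keeper goes back to the lower station with the goat.
9. Keeper goes to the upper station with the cabbage and the goat.

9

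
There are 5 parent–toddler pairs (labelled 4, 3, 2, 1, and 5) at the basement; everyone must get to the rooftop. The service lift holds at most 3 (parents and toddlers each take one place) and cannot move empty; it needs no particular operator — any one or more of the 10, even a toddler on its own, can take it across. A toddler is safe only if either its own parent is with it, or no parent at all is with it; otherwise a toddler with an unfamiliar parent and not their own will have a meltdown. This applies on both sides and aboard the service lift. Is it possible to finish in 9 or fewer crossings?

Counting alone: each trip to the rooftop takes at most 3 across and each return brings at least 1 back, so after t trips out (and t−1 returns) at most 3t − (t−1) of the 10 are across; that first reaches 10 at t = 5, so at least 9 crossings are needed.
The safety rule pushes this higher. Following every safe sequence of crossings, the most of the 10 that can be at the rooftop as the service lift arrives there on crossing 9 is 9 — never all 10.
So the move cannot be finished within 9 crossings. (The shortest complete plan takes 11:)
1. parent 4 and toddler 4 cross → the rooftop.
2. parent 4 crosses ← the basement.
3. toddler 1, toddler 2, and toddler 3 cross → the rooftop.
4. toddler 4 crosses ← the basement.
5. parent 1, parent 2, and parent 3 cross → the rooftop.
6. parent 3 and toddler 3 cross ← the basement.
7. parent 3, parent 4, and parent 5 cross → the rooftop.
8. toddler 2 crosses ← the basement.
9. toddler 3 and toddler 4 cross → the rooftop.
10. toddler 4 crosses ← the basement.
11. toddler 2, toddler 4, and toddler 5 cross → the rooftop.

No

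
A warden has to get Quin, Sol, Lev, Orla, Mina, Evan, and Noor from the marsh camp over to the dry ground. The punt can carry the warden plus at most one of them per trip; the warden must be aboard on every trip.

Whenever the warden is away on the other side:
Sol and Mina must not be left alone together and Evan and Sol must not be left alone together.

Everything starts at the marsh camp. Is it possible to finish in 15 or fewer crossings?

Yes

Yes — this plan uses 15 crossings (≤ 15):
1. Warden goes to the dry ground with Sol.
2. Warden goes back to the marsh camp alone.
3. Warden goes to the dry ground with Quin.
4. Warden goes back to the marsh camp alone.
5. Warden goes to the dry ground with Lev.
6. Warden goes back to the marsh camp alone.
7. Warden goes to the dry ground with Orla.
8. Warden goes back to the marsh camp alone.
9. Warden goes to the dry ground with Mina.
10. Warden goes back to the marsh camp with Sol.
11. Warden goes to the dry ground with Evan.
12. Warden goes back to the marsh camp alone.
13. Warden goes to the dry ground with Noor.
14. Warden goes back to the marsh camp alone.
15. Warden goes to the dry ground with Sol.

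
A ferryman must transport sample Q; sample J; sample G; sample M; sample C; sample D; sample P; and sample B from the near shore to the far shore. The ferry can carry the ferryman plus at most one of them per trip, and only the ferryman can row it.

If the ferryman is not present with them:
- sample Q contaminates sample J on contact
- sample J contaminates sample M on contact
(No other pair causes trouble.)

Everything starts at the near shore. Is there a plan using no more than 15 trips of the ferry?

Counting alone: the ferryman can take at most 1 across per trip to the far shore, so moving all 8 needs at least 8 loaded trips out, with a return between consecutive ones — at least 15 crossings.
The safety rule pushes this higher. Following every safe sequence of crossings, the most of the 8 that can be at the far shore as the ferry arrives there on crossing 15 is 7 — never all 8.
So the move cannot be finished within 15 crossings. (The shortest complete plan takes 17:)
1. Ferryman goes to the far shore with sample J.  [the near shore: sample B, sample C, sample D, sample G, sample M, sample P, sample Q | the far shore: sample J]
2. Ferryman goes back to the near shore alone.  [the near shore: sample B, sample C, sample D, sample G, sample M, sample P, sample Q | the far shore: sample J]
3. Ferryman goes to the far shore with sample Q.  [the near shore: sample B, sample C, sample D, sample G, sample M, sample P | the far shore: sample J, sample Q]
4. Ferryman goes back to the near shore with sample J.  [the near shore: sample B, sample C, sample D, sample G, sample J, sample M, sample P | the far shore: sample Q]
5. Ferryman goes to the far shore with sample M.  [the near shore: sample B, sample C, sample D, sample G, sample J, sample P | the far shore: sample M, sample Q]
6. Ferryman goes back to the near shore alone.  [the near shore: sample B, sample C, sample D, sample G, sample J, sample P | the far shore: sample M, sample Q]
7. Ferryman goes to the far shore with sample G.  [the near shore: sample B, sample C, sample D, sample J, sample P | the far shore: sample G, sample M, sample Q]
8. Ferryman goes back to the near shore alone.  [the near shore: sample B, sample C, sample D, sample J, sample P | the far shore: sample G, sample M, sample Q]
9. Ferryman goes to the far shore with sample C.  [the near shore: sample B, sample D, sample J, sample P | the far shore: sample C, sample G, sample M, sample Q]
10. Ferryman goes back to the near shore alone.  [the near shore: sample B, sample D, sample J, sample P | the far shore: sample C, sample G, sample M, sample Q]
11. Ferryman goes to the far shore with sample D.  [the near shore: sample B, sample J, sample P | the far shore: sample C, sample D, sample G, sample M, sample Q]
12. Ferryman goes back to the near shore alone.  [the near shore: sample B, sample J, sample P | the far shore: sample C, sample D, sample G, sample M, sample Q]
13. Ferryman goes to the far shore with sample P.  [the near shore: sample B, sample J | the far shore: sample C, sample D, sample G, sample M, sample P, sample Q]
14. Ferryman goes back to the near shore alone.  [the near shore: sample B, sample J | the far shore: sample C, sample D, sample G, sample M, sample P, sample Q]
15. Ferryman goes to the far shore with sample B.  [the near shore: sample J | the far shore: sample B, sample C, sample D, sample G, sample M, sample P, sample Q]
16. Ferryman goes back to the near shore alone.  [the near shore: sample J | the far shore: sample B, sample C, sample D, sample G, sample M, sample P, sample Q]
17. Ferryman goes to the far shore with sample J.  [the near shore: — | the far shore: sample B, sample C, sample D, sample G, sample J, sample M, sample P, sample Q]

No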